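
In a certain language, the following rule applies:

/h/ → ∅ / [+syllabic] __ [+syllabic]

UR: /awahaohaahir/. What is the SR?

/h/ occurs between vowels /a/ and /a/, so it deletes.
/h/ occurs between vowels /o/ and /a/, so it deletes.
/h/ occurs between vowels /a/ and /i/, so it deletes.
Surface form: [awaaoaair].

awaaoaair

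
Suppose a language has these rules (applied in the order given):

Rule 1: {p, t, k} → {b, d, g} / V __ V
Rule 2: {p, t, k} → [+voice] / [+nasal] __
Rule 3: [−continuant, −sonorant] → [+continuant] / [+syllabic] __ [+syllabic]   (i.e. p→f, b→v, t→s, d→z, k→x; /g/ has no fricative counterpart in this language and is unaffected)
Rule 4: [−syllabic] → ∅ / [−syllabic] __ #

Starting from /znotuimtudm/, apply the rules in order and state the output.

Rule 1 (intervocalic voicing): /t/ is a voiceless stop between vowels /o/ and /u/, so it voices to [d]. /znotuimtudm/ → znoduimtudm.
Rule 2 (post-nasal voicing): /t/ is a voiceless stop immediately after the nasal /m/, so it voices to [d]. /znoduimtudm/ → znoduimdudm.
Rule 3 (intervocalic spirantization): /d/ is a stop between vowels /o/ and /u/, so it spirantizes to the fricative [z]. /znoduimdudm/ → znozuimdudm.
Rule 4 (final cluster simplification): /m/ is the second consonant of a word-final cluster /dm/, so it deletes. /znozuimdudm/ → znozuimdud.

znozuimdud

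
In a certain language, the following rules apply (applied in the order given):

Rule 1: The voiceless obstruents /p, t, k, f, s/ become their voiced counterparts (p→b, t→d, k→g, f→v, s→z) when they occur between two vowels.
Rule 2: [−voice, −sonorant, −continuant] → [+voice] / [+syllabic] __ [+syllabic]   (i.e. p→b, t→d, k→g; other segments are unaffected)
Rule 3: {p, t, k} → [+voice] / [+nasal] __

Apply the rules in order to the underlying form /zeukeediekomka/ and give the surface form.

zeugeediegomga

Rule 1 (intervocalic voicing): /k/ is a voiceless obstruent between vowels /u/ and /e/, so it voices to [g]. /k/ is a voiceless obstruent between vowels /e/ and /o/, so it voices to [g]. /zeukeediekomka/ → zeugeediegomka.
Rule 2 (intervocalic voicing): no segment meets the environment; /zeugeediegomka/ is unchanged.
Rule 3 (post-nasal voicing): /k/ is a voiceless stop immediately after the nasal /m/, so it voices to [g]. /zeugeediegomka/ → zeugeediegomga.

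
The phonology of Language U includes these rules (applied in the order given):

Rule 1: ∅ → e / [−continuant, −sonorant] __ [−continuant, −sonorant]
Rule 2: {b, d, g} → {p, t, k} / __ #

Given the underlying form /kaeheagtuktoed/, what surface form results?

kaeheagetuketoet

Rule 1 (stop-cluster e-epenthesis): /g/ and /t/ form a stop–stop cluster, so [e] is inserted between them. /k/ and /t/ form a stop–stop cluster, so [e] is inserted between them. /kaeheagtuktoed/ → kaeheagetuketoed.
Rule 2 (final devoicing): /d/ is a voiced stop in word-final position, so it devoices to [t]. /kaeheagetuketoed/ → kaeheagetuketoet.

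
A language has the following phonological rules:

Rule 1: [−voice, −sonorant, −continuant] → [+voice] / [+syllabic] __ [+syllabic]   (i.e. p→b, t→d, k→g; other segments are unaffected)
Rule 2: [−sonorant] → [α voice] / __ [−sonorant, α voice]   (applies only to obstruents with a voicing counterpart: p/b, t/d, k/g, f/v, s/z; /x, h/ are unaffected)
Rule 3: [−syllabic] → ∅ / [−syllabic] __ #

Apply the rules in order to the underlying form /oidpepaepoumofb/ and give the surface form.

oitpebaeboumov

Rule 1 (intervocalic voicing): /p/ is a voiceless stop between vowels /e/ and /a/, so it voices to [b]. /p/ is a voiceless stop between vowels /e/ and /o/, so it voices to [b]. /oidpepaepoumofb/ → oidpebaeboumofb.
Rule 2 (regressive voicing assimilation): /d/ precedes the voiceless obstruent /p/, so it devoices to [t] by assimilation. /f/ precedes the voiced obstruent /b/, so it voices to [v] by assimilation. /oidpebaeboumofb/ → oitpebaeboumovb.
Rule 3 (final cluster simplification): /b/ is the second consonant of a word-final cluster /vb/, so it deletes. /oitpebaeboumovb/ → oitpebaeboumov.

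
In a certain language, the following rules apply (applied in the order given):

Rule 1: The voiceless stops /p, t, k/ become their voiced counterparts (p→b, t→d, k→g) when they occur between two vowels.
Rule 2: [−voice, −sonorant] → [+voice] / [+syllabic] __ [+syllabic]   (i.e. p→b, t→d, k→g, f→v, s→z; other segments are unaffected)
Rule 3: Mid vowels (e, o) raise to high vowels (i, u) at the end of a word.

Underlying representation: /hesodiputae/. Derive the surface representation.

hezodibudai

Rule 1 (intervocalic voicing): /p/ is a voiceless stop between vowels /i/ and /u/, so it voices to [b]. /t/ is a voiceless stop between vowels /u/ and /a/, so it voices to [d]. /hesodiputae/ → hesodibudae.
Rule 2 (intervocalic voicing): /s/ is a voiceless obstruent between vowels /e/ and /o/, so it voices to [z]. /hesodibudae/ → hezodibudae.
Rule 3 (final vowel raising): /e/ is a mid vowel in word-final position, so it raises to [i]. /hezodibudae/ → hezodibudai.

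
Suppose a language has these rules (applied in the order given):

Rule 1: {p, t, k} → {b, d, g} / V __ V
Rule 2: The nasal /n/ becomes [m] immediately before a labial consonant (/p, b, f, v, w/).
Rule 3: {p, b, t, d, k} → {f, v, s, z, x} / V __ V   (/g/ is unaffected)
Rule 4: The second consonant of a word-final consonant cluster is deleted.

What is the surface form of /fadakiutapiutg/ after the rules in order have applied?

Rule 1 (intervocalic voicing): /k/ is a voiceless stop between vowels /a/ and /i/, so it voices to [g]. /t/ is a voiceless stop between vowels /u/ and /a/, so it voices to [d]. /p/ is a voiceless stop between vowels /a/ and /i/, so it voices to [b]. /fadakiutapiutg/ → fadagiudabiutg.
Rule 2 (nasal place assimilation): no segment meets the environment; /fadagiudabiutg/ is unchanged.
Rule 3 (intervocalic spirantization): /d/ is a stop between vowels /a/ and /a/, so it spirantizes to the fricative [z]. /d/ is a stop between vowels /u/ and /a/, so it spirantizes to the fricative [z]. /b/ is a stop between vowels /a/ and /i/, so it spirantizes to the fricative [v]. /fadagiudabiutg/ → fazagiuzaviutg.
Rule 4 (final cluster simplification): /g/ is the second consonant of a word-final cluster /tg/, so it deletes. /fazagiuzaviutg/ → fazagiuzaviut.

fazagiuzaviut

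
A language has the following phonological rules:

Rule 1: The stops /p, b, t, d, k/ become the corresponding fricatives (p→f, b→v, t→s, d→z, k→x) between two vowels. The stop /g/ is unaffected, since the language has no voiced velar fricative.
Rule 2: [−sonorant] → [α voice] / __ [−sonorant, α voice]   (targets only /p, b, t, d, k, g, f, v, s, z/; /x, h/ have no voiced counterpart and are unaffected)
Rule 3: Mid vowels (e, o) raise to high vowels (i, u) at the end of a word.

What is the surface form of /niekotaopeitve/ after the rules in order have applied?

Rule 1 (intervocalic spirantization): /k/ is a stop between vowels /e/ and /o/, so it spirantizes to the fricative [x]. /t/ is a stop between vowels /o/ and /a/, so it spirantizes to the fricative [s]. /p/ is a stop between vowels /o/ and /e/, so it spirantizes to the fricative [f]. /niekotaopeitve/ → niexosaofeitve.
Rule 2 (regressive voicing assimilation): /t/ precedes the voiced obstruent /v/, so it voices to [d] by assimilation. /niexosaofeitve/ → niexosaofeidve.
Rule 3 (final vowel raising): /e/ is a mid vowel in word-final position, so it raises to [i]. /niexosaofeidve/ → niexosaofeidvi.

niexosaofeidvi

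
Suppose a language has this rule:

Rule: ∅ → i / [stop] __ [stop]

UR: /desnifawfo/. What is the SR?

desnifawfo

No segment of /desnifawfo/ meets the structural description of the rule, so the form surfaces unchanged.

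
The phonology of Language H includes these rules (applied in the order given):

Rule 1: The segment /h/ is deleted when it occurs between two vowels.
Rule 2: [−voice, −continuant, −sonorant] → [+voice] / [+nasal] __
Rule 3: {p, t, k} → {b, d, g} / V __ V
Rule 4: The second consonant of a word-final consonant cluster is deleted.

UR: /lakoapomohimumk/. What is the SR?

lagoabomoimum

Rule 1 (intervocalic h-deletion): /h/ occurs between vowels /o/ and /i/, so it deletes. /lakoapomohimumk/ → lakoapomoimumk.
Rule 2 (post-nasal voicing): /k/ is a voiceless stop immediately after the nasal /m/, so it voices to [g]. /lakoapomoimumk/ → lakoapomoimumg.
Rule 3 (intervocalic voicing): /k/ is a voiceless stop between vowels /a/ and /o/, so it voices to [g]. /p/ is a voiceless stop between vowels /a/ and /o/, so it voices to [b]. /lakoapomoimumg/ → lagoabomoimumg.
Rule 4 (final cluster simplification): /g/ is the second consonant of a word-final cluster /mg/, so it deletes. /lagoabomoimumg/ → lagoabomoimum.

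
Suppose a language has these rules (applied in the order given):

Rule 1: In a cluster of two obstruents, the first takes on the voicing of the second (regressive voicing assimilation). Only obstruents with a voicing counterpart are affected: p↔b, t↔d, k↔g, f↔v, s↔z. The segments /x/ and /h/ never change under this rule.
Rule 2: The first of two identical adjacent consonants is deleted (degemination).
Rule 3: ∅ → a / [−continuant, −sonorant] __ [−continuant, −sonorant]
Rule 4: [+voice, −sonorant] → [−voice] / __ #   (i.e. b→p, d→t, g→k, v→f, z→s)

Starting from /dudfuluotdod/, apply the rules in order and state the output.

dutfuluodot

Rule 1 (regressive voicing assimilation): /d/ precedes the voiceless obstruent /f/, so it devoices to [t] by assimilation. /t/ precedes the voiced obstruent /d/, so it voices to [d] by assimilation. /dudfuluotdod/ → dutfuluoddod.
Rule 2 (degemination): /dd/ is a geminate; the first /d/ deletes. /dutfuluoddod/ → dutfuluodod.
Rule 3 (stop-cluster a-epenthesis): no segment meets the environment; /dutfuluodod/ is unchanged.
Rule 4 (final devoicing): /d/ is a voiced obstruent in word-final position, so it devoices to [t]. /dutfuluodod/ → dutfuluodot.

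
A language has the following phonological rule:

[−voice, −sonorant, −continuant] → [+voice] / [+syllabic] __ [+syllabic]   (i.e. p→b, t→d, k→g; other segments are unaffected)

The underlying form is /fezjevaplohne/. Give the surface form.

fezjevaplohne

No segment of /fezjevaplohne/ meets the structural description of the rule, so the form surfaces unchanged.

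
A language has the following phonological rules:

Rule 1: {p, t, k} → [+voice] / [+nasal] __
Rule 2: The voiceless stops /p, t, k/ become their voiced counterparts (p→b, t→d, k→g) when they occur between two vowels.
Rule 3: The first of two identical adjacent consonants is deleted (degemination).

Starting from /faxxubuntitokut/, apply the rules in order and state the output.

faxubundidogut

Rule 1 (post-nasal voicing): /t/ is a voiceless stop immediately after the nasal /n/, so it voices to [d]. /faxxubuntitokut/ → faxxubunditokut.
Rule 2 (intervocalic voicing): /t/ is a voiceless stop between vowels /i/ and /o/, so it voices to [d]. /k/ is a voiceless stop between vowels /o/ and /u/, so it voices to [g]. /faxxubunditokut/ → faxxubundidogut.
Rule 3 (degemination): /xx/ is a geminate; the first /x/ deletes. /faxxubundidogut/ → faxubundidogut.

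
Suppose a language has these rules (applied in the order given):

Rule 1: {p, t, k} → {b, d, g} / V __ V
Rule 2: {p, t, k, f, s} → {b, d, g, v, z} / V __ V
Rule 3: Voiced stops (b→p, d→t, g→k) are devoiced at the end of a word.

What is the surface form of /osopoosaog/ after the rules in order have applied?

Rule 1 (intervocalic voicing): /p/ is a voiceless stop between vowels /o/ and /o/, so it voices to [b]. /osopoosaog/ → osoboosaog.
Rule 2 (intervocalic voicing): /s/ is a voiceless obstruent between vowels /o/ and /o/, so it voices to [z]. /s/ is a voiceless obstruent between vowels /o/ and /a/, so it voices to [z]. /osoboosaog/ → ozoboozaog.
Rule 3 (final devoicing): /g/ is a voiced stop in word-final position, so it devoices to [k]. /ozoboozaog/ → ozoboozaok.

ozoboozaok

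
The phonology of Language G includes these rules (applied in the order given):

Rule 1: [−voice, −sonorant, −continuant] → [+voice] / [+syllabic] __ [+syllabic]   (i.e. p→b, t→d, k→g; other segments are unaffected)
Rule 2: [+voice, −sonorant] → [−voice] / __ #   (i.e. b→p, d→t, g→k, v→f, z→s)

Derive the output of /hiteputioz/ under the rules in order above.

Rule 1 (intervocalic voicing): /t/ is a voiceless stop between vowels /i/ and /e/, so it voices to [d]. /p/ is a voiceless stop between vowels /e/ and /u/, so it voices to [b]. /t/ is a voiceless stop between vowels /u/ and /i/, so it voices to [d]. /hiteputioz/ → hidebudioz.
Rule 2 (final devoicing): /z/ is a voiced obstruent in word-final position, so it devoices to [s]. /hidebudioz/ → hidebudios.

hidebudios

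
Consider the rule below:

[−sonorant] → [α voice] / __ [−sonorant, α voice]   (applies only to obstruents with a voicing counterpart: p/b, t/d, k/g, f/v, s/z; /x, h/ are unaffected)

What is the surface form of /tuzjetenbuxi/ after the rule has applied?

tuzjetenbuxi

No segment of /tuzjetenbuxi/ meets the structural description of the rule, so the form surfaces unchanged.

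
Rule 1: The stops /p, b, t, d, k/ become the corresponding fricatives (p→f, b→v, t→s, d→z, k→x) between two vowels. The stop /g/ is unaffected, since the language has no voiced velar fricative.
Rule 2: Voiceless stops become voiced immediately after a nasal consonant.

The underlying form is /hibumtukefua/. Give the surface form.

hivumduxefua

Rule 1 (intervocalic spirantization): /b/ is a stop between vowels /i/ and /u/, so it spirantizes to the fricative [v]. /k/ is a stop between vowels /u/ and /e/, so it spirantizes to the fricative [x]. /hibumtukefua/ → hivumtuxefua.
Rule 2 (post-nasal voicing): /t/ is a voiceless stop immediately after the nasal /m/, so it voices to [d]. /hivumtuxefua/ → hivumduxefua.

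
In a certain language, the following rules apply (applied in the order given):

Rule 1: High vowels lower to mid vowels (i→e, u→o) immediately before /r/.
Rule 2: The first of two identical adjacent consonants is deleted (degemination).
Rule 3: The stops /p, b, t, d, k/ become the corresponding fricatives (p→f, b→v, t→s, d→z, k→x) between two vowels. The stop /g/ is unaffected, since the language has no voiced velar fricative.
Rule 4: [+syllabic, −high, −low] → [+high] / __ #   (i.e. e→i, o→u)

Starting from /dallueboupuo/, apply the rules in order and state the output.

Rule 1 (pre-rhotic lowering): no segment meets the environment; /dallueboupuo/ is unchanged.
Rule 2 (degemination): /ll/ is a geminate; the first /l/ deletes. /dallueboupuo/ → dalueboupuo.
Rule 3 (intervocalic spirantization): /b/ is a stop between vowels /e/ and /o/, so it spirantizes to the fricative [v]. /p/ is a stop between vowels /u/ and /u/, so it spirantizes to the fricative [f]. /dalueboupuo/ → daluevoufuo.
Rule 4 (final vowel raising): /o/ is a mid vowel in word-final position, so it raises to [u]. /daluevoufuo/ → daluevoufuu.

daluevoufuu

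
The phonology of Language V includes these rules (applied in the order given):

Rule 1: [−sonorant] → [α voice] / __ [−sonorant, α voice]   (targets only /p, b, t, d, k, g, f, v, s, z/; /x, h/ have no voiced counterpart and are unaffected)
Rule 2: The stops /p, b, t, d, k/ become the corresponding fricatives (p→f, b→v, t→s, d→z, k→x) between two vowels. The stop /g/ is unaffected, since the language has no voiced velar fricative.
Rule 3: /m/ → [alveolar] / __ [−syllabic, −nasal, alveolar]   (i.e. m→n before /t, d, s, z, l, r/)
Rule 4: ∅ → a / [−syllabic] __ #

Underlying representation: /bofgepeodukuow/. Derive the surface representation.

Rule 1 (regressive voicing assimilation): /f/ precedes the voiced obstruent /g/, so it voices to [v] by assimilation. /bofgepeodukuow/ → bovgepeodukuow.
Rule 2 (intervocalic spirantization): /p/ is a stop between vowels /e/ and /e/, so it spirantizes to the fricative [f]. /d/ is a stop between vowels /o/ and /u/, so it spirantizes to the fricative [z]. /k/ is a stop between vowels /u/ and /u/, so it spirantizes to the fricative [x]. /bovgepeodukuow/ → bovgefeozuxuow.
Rule 3 (nasal place assimilation): no segment meets the environment; /bovgefeozuxuow/ is unchanged.
Rule 4 (final a-epenthesis): the form ends in the consonant /w/, so [a] is inserted word-finally. /bovgefeozuxuow/ → bovgefeozuxuowa.

bovgefeozuxuowa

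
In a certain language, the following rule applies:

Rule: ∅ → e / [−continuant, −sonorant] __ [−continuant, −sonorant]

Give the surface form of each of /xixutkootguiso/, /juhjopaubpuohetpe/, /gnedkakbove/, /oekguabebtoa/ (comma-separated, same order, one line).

xixutekooteguiso, juhjopaubepuohetepe, gnedekakebove, oekeguabebetoa

/xixutkootguiso/: /t/ and /k/ form a stop–stop cluster, so [e] is inserted between them. /t/ and /g/ form a stop–stop cluster, so [e] is inserted between them. → [xixutekooteguiso].
/juhjopaubpuohetpe/: /b/ and /p/ form a stop–stop cluster, so [e] is inserted between them. /t/ and /p/ form a stop–stop cluster, so [e] is inserted between them. → [juhjopaubepuohetepe].
/gnedkakbove/: /d/ and /k/ form a stop–stop cluster, so [e] is inserted between them. /k/ and /b/ form a stop–stop cluster, so [e] is inserted between them. → [gnedekakebove].
/oekguabebtoa/: /k/ and /g/ form a stop–stop cluster, so [e] is inserted between them. /b/ and /t/ form a stop–stop cluster, so [e] is inserted between them. → [oekeguabebetoa].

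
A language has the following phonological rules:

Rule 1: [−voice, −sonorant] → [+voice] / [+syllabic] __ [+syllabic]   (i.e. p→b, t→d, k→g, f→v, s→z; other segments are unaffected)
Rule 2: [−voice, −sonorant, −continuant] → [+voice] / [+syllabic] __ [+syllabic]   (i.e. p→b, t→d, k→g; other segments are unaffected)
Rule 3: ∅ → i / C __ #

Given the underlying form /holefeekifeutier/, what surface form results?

holeveegiveudieri

Rule 1 (intervocalic voicing): /f/ is a voiceless obstruent between vowels /e/ and /e/, so it voices to [v]. /k/ is a voiceless obstruent between vowels /e/ and /i/, so it voices to [g]. /f/ is a voiceless obstruent between vowels /i/ and /e/, so it voices to [v]. /t/ is a voiceless obstruent between vowels /u/ and /i/, so it voices to [d]. /holefeekifeutier/ → holeveegiveudier.
Rule 2 (intervocalic voicing): no segment meets the environment; /holeveegiveudier/ is unchanged.
Rule 3 (final i-epenthesis): the form ends in the consonant /r/, so [i] is inserted word-finally. /holeveegiveudier/ → holeveegiveudieri.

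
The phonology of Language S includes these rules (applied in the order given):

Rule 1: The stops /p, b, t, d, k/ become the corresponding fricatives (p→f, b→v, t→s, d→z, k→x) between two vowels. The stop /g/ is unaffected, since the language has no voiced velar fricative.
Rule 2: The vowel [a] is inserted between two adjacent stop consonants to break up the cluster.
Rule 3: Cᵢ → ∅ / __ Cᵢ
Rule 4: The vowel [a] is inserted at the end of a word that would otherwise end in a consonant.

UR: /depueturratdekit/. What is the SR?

defuesuratadexita

Rule 1 (intervocalic spirantization): /p/ is a stop between vowels /e/ and /u/, so it spirantizes to the fricative [f]. /t/ is a stop between vowels /e/ and /u/, so it spirantizes to the fricative [s]. /k/ is a stop between vowels /e/ and /i/, so it spirantizes to the fricative [x]. /depueturratdekit/ → defuesurratdexit.
Rule 2 (stop-cluster a-epenthesis): /t/ and /d/ form a stop–stop cluster, so [a] is inserted between them. /defuesurratdexit/ → defuesurratadexit.
Rule 3 (degemination): /rr/ is a geminate; the first /r/ deletes. /defuesurratadexit/ → defuesuratadexit.
Rule 4 (final a-epenthesis): the form ends in the consonant /t/, so [a] is inserted word-finally. /defuesuratadexit/ → defuesuratadexita.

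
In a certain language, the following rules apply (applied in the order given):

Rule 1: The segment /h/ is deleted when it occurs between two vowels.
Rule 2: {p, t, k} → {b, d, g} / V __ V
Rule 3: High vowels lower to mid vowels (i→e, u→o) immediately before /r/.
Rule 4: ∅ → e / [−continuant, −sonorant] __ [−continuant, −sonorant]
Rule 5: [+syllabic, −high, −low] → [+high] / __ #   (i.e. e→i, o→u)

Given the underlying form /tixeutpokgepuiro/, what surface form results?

tixeutepokegebueru

Rule 1 (intervocalic h-deletion): no segment meets the environment; /tixeutpokgepuiro/ is unchanged.
Rule 2 (intervocalic voicing): /p/ is a voiceless stop between vowels /e/ and /u/, so it voices to [b]. /tixeutpokgepuiro/ → tixeutpokgebuiro.
Rule 3 (pre-rhotic lowering): /i/ is a high vowel immediately before /r/, so it lowers to [e]. /tixeutpokgebuiro/ → tixeutpokgebuero.
Rule 4 (stop-cluster e-epenthesis): /t/ and /p/ form a stop–stop cluster, so [e] is inserted between them. /k/ and /g/ form a stop–stop cluster, so [e] is inserted between them. /tixeutpokgebuero/ → tixeutepokegebuero.
Rule 5 (final vowel raising): /o/ is a mid vowel in word-final position, so it raises to [u]. /tixeutepokegebuero/ → tixeutepokegebueru.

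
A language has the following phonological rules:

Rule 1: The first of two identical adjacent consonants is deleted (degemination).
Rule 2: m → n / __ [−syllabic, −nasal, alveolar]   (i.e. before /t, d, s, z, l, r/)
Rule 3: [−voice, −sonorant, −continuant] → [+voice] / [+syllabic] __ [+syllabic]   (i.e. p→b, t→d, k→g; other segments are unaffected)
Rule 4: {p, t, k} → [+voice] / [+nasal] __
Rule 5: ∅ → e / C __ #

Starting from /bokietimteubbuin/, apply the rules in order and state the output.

bogiedindeubuine

Rule 1 (degemination): /bb/ is a geminate; the first /b/ deletes. /bokietimteubbuin/ → bokietimteubuin.
Rule 2 (nasal place assimilation): /m/ precedes the alveolar consonant /t/, so it assimilates in place to [n]. /bokietimteubuin/ → bokietinteubuin.
Rule 3 (intervocalic voicing): /k/ is a voiceless stop between vowels /o/ and /i/, so it voices to [g]. /t/ is a voiceless stop between vowels /e/ and /i/, so it voices to [d]. /bokietinteubuin/ → bogiedinteubuin.
Rule 4 (post-nasal voicing): /t/ is a voiceless stop immediately after the nasal /n/, so it voices to [d]. /bogiedinteubuin/ → bogiedindeubuin.
Rule 5 (final e-epenthesis): the form ends in the consonant /n/, so [e] is inserted word-finally. /bogiedindeubuin/ → bogiedindeubuine.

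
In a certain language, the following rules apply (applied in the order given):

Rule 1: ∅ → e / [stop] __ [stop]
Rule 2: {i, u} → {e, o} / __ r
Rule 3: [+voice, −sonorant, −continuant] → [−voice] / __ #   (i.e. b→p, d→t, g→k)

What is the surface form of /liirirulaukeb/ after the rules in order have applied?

Rule 1 (stop-cluster e-epenthesis): no segment meets the environment; /liirirulaukeb/ is unchanged.
Rule 2 (pre-rhotic lowering): /i/ is a high vowel immediately before /r/, so it lowers to [e]. /i/ is a high vowel immediately before /r/, so it lowers to [e]. /liirirulaukeb/ → liererulaukeb.
Rule 3 (final devoicing): /b/ is a voiced stop in word-final position, so it devoices to [p]. /liererulaukeb/ → liererulaukep.

liererulaukep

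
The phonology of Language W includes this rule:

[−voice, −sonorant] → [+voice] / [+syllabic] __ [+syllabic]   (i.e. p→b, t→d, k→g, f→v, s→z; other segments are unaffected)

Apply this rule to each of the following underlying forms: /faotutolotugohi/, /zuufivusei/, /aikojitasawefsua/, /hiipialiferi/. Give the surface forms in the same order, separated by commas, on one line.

/faotutolotugohi/: /t/ is a voiceless obstruent between vowels /o/ and /u/, so it voices to [d]. /t/ is a voiceless obstruent between vowels /u/ and /o/, so it voices to [d]. /t/ is a voiceless obstruent between vowels /o/ and /u/, so it voices to [d]. → [faodudolodugohi].
/zuufivusei/: /f/ is a voiceless obstruent between vowels /u/ and /i/, so it voices to [v]. /s/ is a voiceless obstruent between vowels /u/ and /e/, so it voices to [z]. → [zuuvivuzei].
/aikojitasawefsua/: /k/ is a voiceless obstruent between vowels /i/ and /o/, so it voices to [g]. /t/ is a voiceless obstruent between vowels /i/ and /a/, so it voices to [d]. /s/ is a voiceless obstruent between vowels /a/ and /a/, so it voices to [z]. → [aigojidazawefsua].
/hiipialiferi/: /p/ is a voiceless obstruent between vowels /i/ and /i/, so it voices to [b]. /f/ is a voiceless obstruent between vowels /i/ and /e/, so it voices to [v]. → [hiibialiveri].

faodudolodugohi, zuuvivuzei, aigojidazawefsua, hiibialiveri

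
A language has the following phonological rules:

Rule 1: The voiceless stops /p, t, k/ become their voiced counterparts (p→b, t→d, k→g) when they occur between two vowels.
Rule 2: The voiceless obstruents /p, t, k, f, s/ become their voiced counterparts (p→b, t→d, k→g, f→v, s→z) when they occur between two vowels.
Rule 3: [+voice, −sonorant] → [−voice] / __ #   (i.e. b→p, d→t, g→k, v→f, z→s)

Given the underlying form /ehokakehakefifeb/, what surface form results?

Rule 1 (intervocalic voicing): /k/ is a voiceless stop between vowels /o/ and /a/, so it voices to [g]. /k/ is a voiceless stop between vowels /a/ and /e/, so it voices to [g]. /k/ is a voiceless stop between vowels /a/ and /e/, so it voices to [g]. /ehokakehakefifeb/ → ehogagehagefifeb.
Rule 2 (intervocalic voicing): /f/ is a voiceless obstruent between vowels /e/ and /i/, so it voices to [v]. /f/ is a voiceless obstruent between vowels /i/ and /e/, so it voices to [v]. /ehogagehagefifeb/ → ehogagehageviveb.
Rule 3 (final devoicing): /b/ is a voiced obstruent in word-final position, so it devoices to [p]. /ehogagehageviveb/ → ehogagehagevivep.

ehogagehagevivep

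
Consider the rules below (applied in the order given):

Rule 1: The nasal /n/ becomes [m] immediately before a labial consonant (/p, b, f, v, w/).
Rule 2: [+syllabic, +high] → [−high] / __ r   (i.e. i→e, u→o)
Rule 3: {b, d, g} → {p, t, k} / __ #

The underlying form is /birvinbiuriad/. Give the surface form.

bervimbioriat

Rule 1 (nasal place assimilation): /n/ precedes the labial consonant /b/, so it assimilates in place to [m]. /birvinbiuriad/ → birvimbiuriad.
Rule 2 (pre-rhotic lowering): /i/ is a high vowel immediately before /r/, so it lowers to [e]. /u/ is a high vowel immediately before /r/, so it lowers to [o]. /birvimbiuriad/ → bervimbioriad.
Rule 3 (final devoicing): /d/ is a voiced stop in word-final position, so it devoices to [t]. /bervimbioriad/ → bervimbioriat.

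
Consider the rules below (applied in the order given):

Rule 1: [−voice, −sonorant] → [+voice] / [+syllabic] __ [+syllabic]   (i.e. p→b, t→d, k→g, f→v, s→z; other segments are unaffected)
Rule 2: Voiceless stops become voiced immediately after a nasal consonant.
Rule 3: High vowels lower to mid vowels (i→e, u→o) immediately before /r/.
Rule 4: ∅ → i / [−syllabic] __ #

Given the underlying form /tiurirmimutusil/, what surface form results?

Rule 1 (intervocalic voicing): /t/ is a voiceless obstruent between vowels /u/ and /u/, so it voices to [d]. /s/ is a voiceless obstruent between vowels /u/ and /i/, so it voices to [z]. /tiurirmimutusil/ → tiurirmimuduzil.
Rule 2 (post-nasal voicing): no segment meets the environment; /tiurirmimuduzil/ is unchanged.
Rule 3 (pre-rhotic lowering): /u/ is a high vowel immediately before /r/, so it lowers to [o]. /i/ is a high vowel immediately before /r/, so it lowers to [e]. /tiurirmimuduzil/ → tiorermimuduzil.
Rule 4 (final i-epenthesis): the form ends in the consonant /l/, so [i] is inserted word-finally. /tiorermimuduzil/ → tiorermimuduzili.

tiorermimuduzili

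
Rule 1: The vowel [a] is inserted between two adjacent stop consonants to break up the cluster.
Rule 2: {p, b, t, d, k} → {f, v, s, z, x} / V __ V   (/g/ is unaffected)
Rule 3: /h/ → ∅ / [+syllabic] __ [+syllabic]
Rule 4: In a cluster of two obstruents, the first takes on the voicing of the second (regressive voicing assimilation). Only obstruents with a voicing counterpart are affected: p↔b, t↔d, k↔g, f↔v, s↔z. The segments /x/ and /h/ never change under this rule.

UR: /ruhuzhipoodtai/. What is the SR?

ruushifoozasai

Rule 1 (stop-cluster a-epenthesis): /d/ and /t/ form a stop–stop cluster, so [a] is inserted between them. /ruhuzhipoodtai/ → ruhuzhipoodatai.
Rule 2 (intervocalic spirantization): /p/ is a stop between vowels /i/ and /o/, so it spirantizes to the fricative [f]. /d/ is a stop between vowels /o/ and /a/, so it spirantizes to the fricative [z]. /t/ is a stop between vowels /a/ and /a/, so it spirantizes to the fricative [s]. /ruhuzhipoodatai/ → ruhuzhifoozasai.
Rule 3 (intervocalic h-deletion): /h/ occurs between vowels /u/ and /u/, so it deletes. /ruhuzhifoozasai/ → ruuzhifoozasai.
Rule 4 (regressive voicing assimilation): /z/ precedes the voiceless obstruent /h/, so it devoices to [s] by assimilation. /ruuzhifoozasai/ → ruushifoozasai.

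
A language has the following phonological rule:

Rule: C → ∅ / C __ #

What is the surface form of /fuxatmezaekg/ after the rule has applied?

/g/ is the second consonant of a word-final cluster /kg/, so it deletes.
The other instances of /f/, /x/, /t/, /m/, /z/, /k/ do not occur in the required environment and remain unchanged.
Surface form: [fuxatmezaek].

fuxatmezaek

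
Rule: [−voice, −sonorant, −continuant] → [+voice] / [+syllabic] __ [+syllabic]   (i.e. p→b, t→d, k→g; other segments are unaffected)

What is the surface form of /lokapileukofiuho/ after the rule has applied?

logabileugofiuho

/k/ is a voiceless stop between vowels /o/ and /a/, so it voices to [g].
/p/ is a voiceless stop between vowels /a/ and /i/, so it voices to [b].
/k/ is a voiceless stop between vowels /u/ and /o/, so it voices to [g].
Surface form: [logabileugofiuho].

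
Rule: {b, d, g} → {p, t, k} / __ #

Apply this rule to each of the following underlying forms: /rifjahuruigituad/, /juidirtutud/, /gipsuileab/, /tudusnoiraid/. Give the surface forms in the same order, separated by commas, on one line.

rifjahuruigituat, juidirtutut, gipsuileap, tudusnoirait

/rifjahuruigituad/: /d/ is a voiced stop in word-final position, so it devoices to [t]. → [rifjahuruigituat].
/juidirtutud/: /d/ is a voiced stop in word-final position, so it devoices to [t]. → [juidirtutut].
/gipsuileab/: /b/ is a voiced stop in word-final position, so it devoices to [p]. → [gipsuileap].
/tudusnoiraid/: /d/ is a voiced stop in word-final position, so it devoices to [t]. → [tudusnoirait].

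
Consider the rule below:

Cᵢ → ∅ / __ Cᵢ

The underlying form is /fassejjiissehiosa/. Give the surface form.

/ss/ is a geminate; the first /s/ deletes.
/jj/ is a geminate; the first /j/ deletes.
/ss/ is a geminate; the first /s/ deletes.
Surface form: [fasejiisehiosa].

fasejiisehiosa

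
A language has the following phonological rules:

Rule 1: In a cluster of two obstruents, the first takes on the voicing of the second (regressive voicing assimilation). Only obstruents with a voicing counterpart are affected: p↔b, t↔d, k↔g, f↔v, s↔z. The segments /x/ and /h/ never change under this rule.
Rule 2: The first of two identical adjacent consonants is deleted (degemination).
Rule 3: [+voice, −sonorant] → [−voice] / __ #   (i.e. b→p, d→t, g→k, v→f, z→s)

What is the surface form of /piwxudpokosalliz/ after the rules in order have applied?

piwxutpokosalis

Rule 1 (regressive voicing assimilation): /d/ precedes the voiceless obstruent /p/, so it devoices to [t] by assimilation. /piwxudpokosalliz/ → piwxutpokosalliz.
Rule 2 (degemination): /ll/ is a geminate; the first /l/ deletes. /piwxutpokosalliz/ → piwxutpokosaliz.
Rule 3 (final devoicing): /z/ is a voiced obstruent in word-final position, so it devoices to [s]. /piwxutpokosaliz/ → piwxutpokosalis.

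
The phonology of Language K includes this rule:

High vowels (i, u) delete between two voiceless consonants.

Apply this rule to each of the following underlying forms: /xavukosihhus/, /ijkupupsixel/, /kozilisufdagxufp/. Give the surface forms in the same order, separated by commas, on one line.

xavukoshhs, ijkppsxel, kozilisfdagxfp

/xavukosihhus/: /i/ is a high vowel flanked by voiceless consonants /s/ and /h/, so it deletes. /u/ is a high vowel flanked by voiceless consonants /h/ and /s/, so it deletes. → [xavukoshhs].
/ijkupupsixel/: /u/ is a high vowel flanked by voiceless consonants /k/ and /p/, so it deletes. /u/ is a high vowel flanked by voiceless consonants /p/ and /p/, so it deletes. /i/ is a high vowel flanked by voiceless consonants /s/ and /x/, so it deletes. → [ijkppsxel].
/kozilisufdagxufp/: /u/ is a high vowel flanked by voiceless consonants /s/ and /f/, so it deletes. /u/ is a high vowel flanked by voiceless consonants /x/ and /f/, so it deletes. → [kozilisfdagxfp].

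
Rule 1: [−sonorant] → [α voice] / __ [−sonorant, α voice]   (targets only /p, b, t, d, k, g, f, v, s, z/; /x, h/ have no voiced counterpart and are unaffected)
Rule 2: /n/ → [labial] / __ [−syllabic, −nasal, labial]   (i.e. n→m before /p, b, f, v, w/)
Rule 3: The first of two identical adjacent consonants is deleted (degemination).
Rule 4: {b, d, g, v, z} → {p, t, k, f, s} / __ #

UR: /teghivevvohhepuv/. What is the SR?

Rule 1 (regressive voicing assimilation): /g/ precedes the voiceless obstruent /h/, so it devoices to [k] by assimilation. /teghivevvohhepuv/ → tekhivevvohhepuv.
Rule 2 (nasal place assimilation): no segment meets the environment; /tekhivevvohhepuv/ is unchanged.
Rule 3 (degemination): /vv/ is a geminate; the first /v/ deletes. /hh/ is a geminate; the first /h/ deletes. /tekhivevvohhepuv/ → tekhivevohepuv.
Rule 4 (final devoicing): /v/ is a voiced obstruent in word-final position, so it devoices to [f]. /tekhivevohepuv/ → tekhivevohepuf.

tekhivevohepuf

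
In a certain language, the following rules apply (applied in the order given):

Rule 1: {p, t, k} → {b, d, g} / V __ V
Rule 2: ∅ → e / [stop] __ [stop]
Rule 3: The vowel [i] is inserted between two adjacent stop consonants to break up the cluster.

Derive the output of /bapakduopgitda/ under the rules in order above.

Rule 1 (intervocalic voicing): /p/ is a voiceless stop between vowels /a/ and /a/, so it voices to [b]. /bapakduopgitda/ → babakduopgitda.
Rule 2 (stop-cluster e-epenthesis): /k/ and /d/ form a stop–stop cluster, so [e] is inserted between them. /p/ and /g/ form a stop–stop cluster, so [e] is inserted between them. /t/ and /d/ form a stop–stop cluster, so [e] is inserted between them. /babakduopgitda/ → babakeduopegiteda.
Rule 3 (stop-cluster i-epenthesis): no segment meets the environment; /babakeduopegiteda/ is unchanged.

babakeduopegiteda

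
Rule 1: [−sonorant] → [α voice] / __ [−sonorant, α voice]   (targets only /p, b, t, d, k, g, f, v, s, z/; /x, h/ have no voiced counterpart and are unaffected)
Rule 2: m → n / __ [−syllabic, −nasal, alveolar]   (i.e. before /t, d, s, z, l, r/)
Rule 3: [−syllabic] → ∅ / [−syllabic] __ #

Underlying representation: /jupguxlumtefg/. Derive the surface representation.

Rule 1 (regressive voicing assimilation): /p/ precedes the voiced obstruent /g/, so it voices to [b] by assimilation. /f/ precedes the voiced obstruent /g/, so it voices to [v] by assimilation. /jupguxlumtefg/ → jubguxlumtevg.
Rule 2 (nasal place assimilation): /m/ precedes the alveolar consonant /t/, so it assimilates in place to [n]. /jubguxlumtevg/ → jubguxluntevg.
Rule 3 (final cluster simplification): /g/ is the second consonant of a word-final cluster /vg/, so it deletes. /jubguxluntevg/ → jubguxluntev.

jubguxluntev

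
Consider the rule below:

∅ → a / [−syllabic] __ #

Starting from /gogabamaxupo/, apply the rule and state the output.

No segment of /gogabamaxupo/ meets the structural description of the rule, so the form surfaces unchanged.

gogabamaxupo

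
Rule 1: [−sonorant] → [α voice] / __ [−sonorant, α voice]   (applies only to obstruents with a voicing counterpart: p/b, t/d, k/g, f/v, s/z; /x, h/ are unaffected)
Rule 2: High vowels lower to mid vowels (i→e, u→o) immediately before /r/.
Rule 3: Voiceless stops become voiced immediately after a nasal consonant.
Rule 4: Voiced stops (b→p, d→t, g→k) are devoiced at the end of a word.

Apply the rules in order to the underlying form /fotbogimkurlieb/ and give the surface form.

Rule 1 (regressive voicing assimilation): /t/ precedes the voiced obstruent /b/, so it voices to [d] by assimilation. /fotbogimkurlieb/ → fodbogimkurlieb.
Rule 2 (pre-rhotic lowering): /u/ is a high vowel immediately before /r/, so it lowers to [o]. /fodbogimkurlieb/ → fodbogimkorlieb.
Rule 3 (post-nasal voicing): /k/ is a voiceless stop immediately after the nasal /m/, so it voices to [g]. /fodbogimkorlieb/ → fodbogimgorlieb.
Rule 4 (final devoicing): /b/ is a voiced stop in word-final position, so it devoices to [p]. /fodbogimgorlieb/ → fodbogimgorliep.

fodbogimgorliep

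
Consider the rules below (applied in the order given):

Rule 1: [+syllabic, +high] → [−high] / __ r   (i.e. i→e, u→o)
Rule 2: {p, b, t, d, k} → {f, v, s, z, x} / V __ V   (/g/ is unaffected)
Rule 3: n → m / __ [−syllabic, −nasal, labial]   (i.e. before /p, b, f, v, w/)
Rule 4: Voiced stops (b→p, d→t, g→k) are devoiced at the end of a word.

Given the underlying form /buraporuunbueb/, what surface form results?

boraforuumbuep

Rule 1 (pre-rhotic lowering): /u/ is a high vowel immediately before /r/, so it lowers to [o]. /buraporuunbueb/ → boraporuunbueb.
Rule 2 (intervocalic spirantization): /p/ is a stop between vowels /a/ and /o/, so it spirantizes to the fricative [f]. /boraporuunbueb/ → boraforuunbueb.
Rule 3 (nasal place assimilation): /n/ precedes the labial consonant /b/, so it assimilates in place to [m]. /boraforuunbueb/ → boraforuumbueb.
Rule 4 (final devoicing): /b/ is a voiced stop in word-final position, so it devoices to [p]. /boraforuumbueb/ → boraforuumbuep.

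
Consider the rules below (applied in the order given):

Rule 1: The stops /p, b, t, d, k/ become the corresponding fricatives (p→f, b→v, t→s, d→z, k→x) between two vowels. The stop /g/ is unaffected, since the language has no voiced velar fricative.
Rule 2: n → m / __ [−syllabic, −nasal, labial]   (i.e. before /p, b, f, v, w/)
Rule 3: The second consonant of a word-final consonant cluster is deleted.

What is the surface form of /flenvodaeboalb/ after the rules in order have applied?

Rule 1 (intervocalic spirantization): /d/ is a stop between vowels /o/ and /a/, so it spirantizes to the fricative [z]. /b/ is a stop between vowels /e/ and /o/, so it spirantizes to the fricative [v]. /flenvodaeboalb/ → flenvozaevoalb.
Rule 2 (nasal place assimilation): /n/ precedes the labial consonant /v/, so it assimilates in place to [m]. /flenvozaevoalb/ → flemvozaevoalb.
Rule 3 (final cluster simplification): /b/ is the second consonant of a word-final cluster /lb/, so it deletes. /flemvozaevoalb/ → flemvozaevoal.

flemvozaevoal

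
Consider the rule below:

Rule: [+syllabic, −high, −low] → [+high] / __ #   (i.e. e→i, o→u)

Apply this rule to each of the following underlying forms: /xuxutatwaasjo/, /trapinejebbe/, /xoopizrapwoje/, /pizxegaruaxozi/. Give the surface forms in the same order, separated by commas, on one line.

/xuxutatwaasjo/: /o/ is a mid vowel in word-final position, so it raises to [u]. → [xuxutatwaasju].
/trapinejebbe/: /e/ is a mid vowel in word-final position, so it raises to [i]. → [trapinejebbi].
/xoopizrapwoje/: /e/ is a mid vowel in word-final position, so it raises to [i]. → [xoopizrapwoji].
/pizxegaruaxozi/: the rule's environment is not met; surfaces unchanged as [pizxegaruaxozi].

xuxutatwaasju, trapinejebbi, xoopizrapwoji, pizxegaruaxozi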